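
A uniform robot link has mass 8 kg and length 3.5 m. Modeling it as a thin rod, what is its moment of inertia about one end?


I = (1/3) * m * L^2
= (1/3) * 8 * 3.5^2
= 0.333333 * 8 * 12.25
= 32.6667 kg*m^2


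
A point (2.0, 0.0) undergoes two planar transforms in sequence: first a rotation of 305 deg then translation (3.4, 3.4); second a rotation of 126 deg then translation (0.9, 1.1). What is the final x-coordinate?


After transform 1:
x1 = cos(305)*2.0 - sin(305)*0.0 + 3.4 = 4.5472
y1 = sin(305)*2.0 + cos(305)*0.0 + 3.4 = 1.7617
After transform 2:
x2 = cos(126)*4.5472 - sin(126)*1.7617 + 0.9
= -3.198


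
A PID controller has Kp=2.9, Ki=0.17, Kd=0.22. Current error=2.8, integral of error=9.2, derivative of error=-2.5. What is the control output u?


u = Kp*e + Ki*int(e) + Kd*de/dt
= 2.9*2.8 + 0.17*9.2 + 0.22*(-2.5)
= 8.12 + 1.564 + -0.55
= 9.134


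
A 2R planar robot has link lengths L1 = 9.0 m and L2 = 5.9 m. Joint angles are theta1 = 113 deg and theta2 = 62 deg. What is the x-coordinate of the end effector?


Convert angles to radians: theta1 = 1.9722, theta2 = 1.0821
x = L1*cos(theta1) + L2*cos(theta1+theta2)
x = -3.5166 + -5.8775
x = -9.3941


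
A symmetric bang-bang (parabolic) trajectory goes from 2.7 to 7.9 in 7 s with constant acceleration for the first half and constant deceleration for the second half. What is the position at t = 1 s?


Symmetric rest-to-rest: each phase covers (pf-p0)/2 in time T/2. 0.5*a*(T/2)^2 = (pf-p0)/2 => a = 4*(pf-p0)/T^2
a = 4*(7.9-2.7)/7^2 = 0.4245
t = 1 is in the acceleration phase (t <= T/2).
p = p0 + 0.5*a*t^2 = 2.7 + 0.5*0.4245*1^2
= 2.9122


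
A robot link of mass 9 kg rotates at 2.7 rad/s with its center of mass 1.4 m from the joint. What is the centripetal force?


F = m * omega^2 * r
= 9 * 2.7^2 * 1.4
= 9 * 7.29 * 1.4
= 91.854 N


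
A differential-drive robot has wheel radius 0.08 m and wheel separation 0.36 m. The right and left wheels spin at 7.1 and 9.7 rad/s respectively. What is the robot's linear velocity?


vR = r*wR = 0.08*7.1 = 0.568 m/s
vL = r*wL = 0.08*9.7 = 0.776 m/s
v = (vR+vL)/2 = 0.672 m/s
omega = (vR-vL)/L = -0.5778 rad/s
linear velocity = 0.672 m/s


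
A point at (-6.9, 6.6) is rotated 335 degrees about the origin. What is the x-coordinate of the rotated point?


x' = x*cos(theta) - y*sin(theta)
cos(335 deg) = 0.9063, sin(335 deg) = -0.4226
x' = -6.9 * 0.9063 - 6.6 * -0.4226
= -6.2535 - -2.7893
= -3.4642


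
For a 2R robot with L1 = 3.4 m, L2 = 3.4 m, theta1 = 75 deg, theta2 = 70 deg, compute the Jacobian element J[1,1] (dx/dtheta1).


J[1,1] = -L1*sin(t1) - L2*sin(t1+t2)
= -3.4*sin(75) - 3.4*sin(145)
= -5.2343


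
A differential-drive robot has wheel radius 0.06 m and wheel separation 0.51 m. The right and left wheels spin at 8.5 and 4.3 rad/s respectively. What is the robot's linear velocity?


vR = r*wR = 0.06*8.5 = 0.51 m/s
vL = r*wL = 0.06*4.3 = 0.258 m/s
v = (vR+vL)/2 = 0.384 m/s
omega = (vR-vL)/L = 0.4941 rad/s
linear velocity = 0.384 m/s


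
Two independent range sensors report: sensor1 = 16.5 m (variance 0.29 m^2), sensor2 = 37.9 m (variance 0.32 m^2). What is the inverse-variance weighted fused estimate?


w1 = (1/var1) / (1/var1 + 1/var2)
   = 3.4483 / (3.4483 + 3.125) = 0.5246
w2 = 1 - w1 = 0.4754
fused = w1*s1 + w2*s2 = 8.6557 + 18.018
= 26.6738 m


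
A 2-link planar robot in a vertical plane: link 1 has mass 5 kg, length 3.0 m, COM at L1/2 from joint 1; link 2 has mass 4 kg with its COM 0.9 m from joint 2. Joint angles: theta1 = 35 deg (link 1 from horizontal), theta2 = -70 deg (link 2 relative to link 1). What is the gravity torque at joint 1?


Horizontal distance from joint 1 to link-1 COM:
  x_c1 = (L1/2)*cos(t1) = 1.5 * 0.8192 = 1.2287 m
Horizontal distance from joint 1 to link-2 COM:
  x_c2 = L1*cos(t1) + Lc2*cos(t1+t2)
       = 3.0*0.8192 + 0.9*0.8192 = 3.1947 m
tau1 = m1*g*x_c1 + m2*g*x_c2
     = 5*9.81*1.2287 + 4*9.81*3.1947
     = 60.2691 + 125.3598
     = 185.6289 Nm


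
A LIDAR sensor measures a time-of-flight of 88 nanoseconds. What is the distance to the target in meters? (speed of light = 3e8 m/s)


tof = 88 ns = 8.8e-08 s
dist = c * tof / 2
= 3e8 * 8.8e-08 / 2
= 13.2 m


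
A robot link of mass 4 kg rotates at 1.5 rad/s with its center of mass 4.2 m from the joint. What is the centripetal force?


F = m * omega^2 * r
= 4 * 1.5^2 * 4.2
= 4 * 2.25 * 4.2
= 37.8 N


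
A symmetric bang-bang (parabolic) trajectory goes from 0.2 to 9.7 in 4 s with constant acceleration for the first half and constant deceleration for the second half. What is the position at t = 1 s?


Symmetric rest-to-rest: each phase covers (pf-p0)/2 in time T/2. 0.5*a*(T/2)^2 = (pf-p0)/2 => a = 4*(pf-p0)/T^2
a = 4*(9.7-0.2)/4^2 = 2.375
t = 1 is in the acceleration phase (t <= T/2).
p = p0 + 0.5*a*t^2 = 0.2 + 0.5*2.375*1^2
= 1.3875


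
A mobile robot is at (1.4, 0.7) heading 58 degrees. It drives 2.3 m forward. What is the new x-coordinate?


x_new = x0 + d*cos(theta)
= 1.4 + 2.3*cos(58)
= 1.4 + 1.2188
= 2.6188


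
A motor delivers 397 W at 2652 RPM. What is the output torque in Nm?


omega = 2652 * 2*pi/60 = 277.7168 rad/s
tau = P / omega = 397 / 277.7168
= 1.4295 Nm


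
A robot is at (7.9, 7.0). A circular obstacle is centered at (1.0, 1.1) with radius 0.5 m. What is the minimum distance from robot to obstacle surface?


center_dist = sqrt((7.9-1.0)^2 + (7.0-1.1)^2)
= sqrt(47.61 + 34.81)
= 9.0785
min_dist = center_dist - radius = 9.0785 - 0.5 = 8.5785 m


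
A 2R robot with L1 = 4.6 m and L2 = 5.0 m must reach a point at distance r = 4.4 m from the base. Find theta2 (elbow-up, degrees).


cos(theta2) = (r^2 - L1^2 - L2^2) / (2*L1*L2)
cos(theta2) = (19.36 - 21.16 - 25.0) / 46.0
cos(theta2) = -0.582609
theta2 = 125.6342 degrees


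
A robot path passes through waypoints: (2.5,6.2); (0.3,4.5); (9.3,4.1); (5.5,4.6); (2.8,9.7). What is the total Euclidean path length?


Segment lengths:
  seg1 = sqrt((-2.2)^2 + (-1.7)^2) = 2.7803
  seg2 = sqrt((9.0)^2 + (-0.4)^2) = 9.0089
  seg3 = sqrt((-3.8)^2 + (0.5)^2) = 3.8328
  seg4 = sqrt((-2.7)^2 + (5.1)^2) = 5.7706
Total = 21.3925


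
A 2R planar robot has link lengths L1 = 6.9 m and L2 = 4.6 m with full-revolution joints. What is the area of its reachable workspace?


r_max = L1 + L2 = 11.5 m
r_min = |L1 - L2| = 2.3 m
Area = pi*(r_max^2 - r_min^2)
= pi*(132.25 - 5.29)
= pi * 126.96
= 398.8566 m^2


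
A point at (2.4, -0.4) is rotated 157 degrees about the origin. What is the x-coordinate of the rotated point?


x' = x*cos(theta) - y*sin(theta)
cos(157 deg) = -0.9205, sin(157 deg) = 0.3907
x' = 2.4 * -0.9205 - -0.4 * 0.3907
= -2.2092 - -0.1563
= -2.0529


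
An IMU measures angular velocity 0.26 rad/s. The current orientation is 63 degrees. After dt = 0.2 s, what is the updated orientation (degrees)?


delta_theta = w * dt = 0.26 * 0.2 = 0.052 rad
= 2.9794 deg
theta_new = 63 + 2.9794 = 65.9794 deg


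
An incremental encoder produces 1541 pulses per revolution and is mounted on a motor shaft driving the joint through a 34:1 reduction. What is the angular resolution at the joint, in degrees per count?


counts per rev = 1541
effective counts at joint = 1541 * 34 = 52394
resolution = 360 / 52394
= 0.0069 deg/count


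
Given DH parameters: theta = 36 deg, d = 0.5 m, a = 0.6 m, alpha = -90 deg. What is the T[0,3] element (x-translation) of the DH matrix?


T[0,3] = a * cos(theta)
= 0.6 * cos(36 deg)
= 0.6 * 0.809
= 0.4854


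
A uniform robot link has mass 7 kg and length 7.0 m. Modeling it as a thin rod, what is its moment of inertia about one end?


I = (1/3) * m * L^2
= (1/3) * 7 * 7.0^2
= 0.333333 * 7 * 49.0
= 114.3333 kg*m^2


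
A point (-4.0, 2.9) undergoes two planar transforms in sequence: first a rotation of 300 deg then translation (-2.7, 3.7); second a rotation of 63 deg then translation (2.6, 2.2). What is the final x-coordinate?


After transform 1:
x1 = cos(300)*-4.0 - sin(300)*2.9 + -2.7 = -2.1885
y1 = sin(300)*-4.0 + cos(300)*2.9 + 3.7 = 8.6141
After transform 2:
x2 = cos(63)*-2.1885 - sin(63)*8.6141 + 2.6
= -6.0688


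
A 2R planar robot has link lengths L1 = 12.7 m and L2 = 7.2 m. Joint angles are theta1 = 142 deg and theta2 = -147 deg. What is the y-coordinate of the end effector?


Convert angles to radians: theta1 = 2.4784, theta2 = -2.5656
y = L1*sin(theta1) + L2*sin(theta1+theta2)
y = 7.8189 + -0.6275
y = 7.1914


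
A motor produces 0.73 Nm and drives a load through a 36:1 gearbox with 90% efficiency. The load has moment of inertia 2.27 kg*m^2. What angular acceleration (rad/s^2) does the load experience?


tau_out = tau_motor * N * eta
= 0.73 * 36 * 0.9 = 23.652 Nm
alpha = tau_out / I = 23.652 / 2.27
= 10.4194 rad/s^2


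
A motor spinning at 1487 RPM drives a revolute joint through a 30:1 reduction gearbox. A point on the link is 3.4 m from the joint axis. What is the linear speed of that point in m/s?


omega_motor = 1487 * 2*pi/60 = 155.7183 rad/s
omega_joint = omega_motor / 30 = 5.1906 rad/s
v = omega_joint * r = 5.1906 * 3.4
= 17.6481 m/s


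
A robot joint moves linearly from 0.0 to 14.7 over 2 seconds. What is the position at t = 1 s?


s = t/T = 1/2 = 0.5
p(t) = p0 + (pf-p0)*s
= 0.0 + (14.7 - 0.0) * 0.5
= 7.35


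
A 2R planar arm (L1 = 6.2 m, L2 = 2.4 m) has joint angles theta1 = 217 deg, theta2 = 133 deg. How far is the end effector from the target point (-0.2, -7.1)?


End effector via forward kinematics:
x = L1*cos(t1) + L2*cos(t1+t2) = -2.588
y = L1*sin(t1) + L2*sin(t1+t2) = -4.148
Distance to target:
d = sqrt((-0.2 - -2.588)^2 + (-7.1 - -4.148)^2)
= sqrt(5.7026 + 8.7143)
= 3.7969 m


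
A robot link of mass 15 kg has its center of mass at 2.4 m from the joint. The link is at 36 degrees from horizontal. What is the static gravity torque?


tau = m*g*L*cos(angle)
= 15 * 9.81 * 2.4 * cos(36 deg)
= 15 * 9.81 * 2.4 * 0.809
= 285.7124 Nm


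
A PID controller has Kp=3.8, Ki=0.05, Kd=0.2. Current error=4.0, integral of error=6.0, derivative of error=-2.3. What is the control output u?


u = Kp*e + Ki*int(e) + Kd*de/dt
= 3.8*4.0 + 0.05*6.0 + 0.2*(-2.3)
= 15.2 + 0.3 + -0.46
= 15.04


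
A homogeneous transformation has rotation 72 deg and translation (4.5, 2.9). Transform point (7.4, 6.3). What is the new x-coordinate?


x' = cos(theta)*px - sin(theta)*py + tx
= 0.309*7.4 - 0.9511*6.3 + 4.5
= 0.7951


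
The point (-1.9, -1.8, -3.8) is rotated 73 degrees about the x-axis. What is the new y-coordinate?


Rotation about x-axis: y' = y*cos(theta) - z*sin(theta)
= -1.8 * 0.2924 - -3.8 * 0.9563
= 3.1077


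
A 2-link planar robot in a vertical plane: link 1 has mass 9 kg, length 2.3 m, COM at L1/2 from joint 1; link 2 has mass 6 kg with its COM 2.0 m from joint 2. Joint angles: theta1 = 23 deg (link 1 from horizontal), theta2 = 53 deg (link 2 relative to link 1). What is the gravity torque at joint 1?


Horizontal distance from joint 1 to link-1 COM:
  x_c1 = (L1/2)*cos(t1) = 1.15 * 0.9205 = 1.0586 m
Horizontal distance from joint 1 to link-2 COM:
  x_c2 = L1*cos(t1) + Lc2*cos(t1+t2)
       = 2.3*0.9205 + 2.0*0.2419 = 2.601 m
tau1 = m1*g*x_c1 + m2*g*x_c2
     = 9*9.81*1.0586 + 6*9.81*2.601
     = 93.4621 + 153.0952
     = 246.5572 Nm


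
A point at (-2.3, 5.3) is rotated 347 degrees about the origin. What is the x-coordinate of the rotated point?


x' = x*cos(theta) - y*sin(theta)
cos(347 deg) = 0.9744, sin(347 deg) = -0.225
x' = -2.3 * 0.9744 - 5.3 * -0.225
= -2.2411 - -1.1922
= -1.0488


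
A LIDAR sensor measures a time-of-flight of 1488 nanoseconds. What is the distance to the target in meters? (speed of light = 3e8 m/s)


tof = 1488 ns = 1.488e-06 s
dist = c * tof / 2
= 3e8 * 1.488e-06 / 2
= 223.2 m


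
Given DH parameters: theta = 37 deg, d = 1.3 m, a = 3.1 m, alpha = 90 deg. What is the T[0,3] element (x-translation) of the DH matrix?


T[0,3] = a * cos(theta)
= 3.1 * cos(37 deg)
= 3.1 * 0.7986
= 2.4758


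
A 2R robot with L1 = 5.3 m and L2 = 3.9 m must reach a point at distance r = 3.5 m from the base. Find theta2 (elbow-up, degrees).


cos(theta2) = (r^2 - L1^2 - L2^2) / (2*L1*L2)
cos(theta2) = (12.25 - 28.09 - 15.21) / 41.34
cos(theta2) = -0.751089
theta2 = 138.6848 degrees


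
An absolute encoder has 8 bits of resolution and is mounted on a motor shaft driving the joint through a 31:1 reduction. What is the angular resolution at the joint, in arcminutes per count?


counts = 2^8 = 256
effective counts at joint = 256 * 31 = 7936
resolution = 360*60 / 7936
= 2.7218 arcmin/count


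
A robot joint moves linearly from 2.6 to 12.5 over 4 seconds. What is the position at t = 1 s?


s = t/T = 1/4 = 0.25
p(t) = p0 + (pf-p0)*s
= 2.6 + (12.5 - 2.6) * 0.25
= 5.075


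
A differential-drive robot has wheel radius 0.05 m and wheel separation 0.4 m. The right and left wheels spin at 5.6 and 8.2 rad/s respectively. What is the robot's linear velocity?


vR = r*wR = 0.05*5.6 = 0.28 m/s
vL = r*wL = 0.05*8.2 = 0.41 m/s
v = (vR+vL)/2 = 0.345 m/s
omega = (vR-vL)/L = -0.325 rad/s
linear velocity = 0.345 m/s


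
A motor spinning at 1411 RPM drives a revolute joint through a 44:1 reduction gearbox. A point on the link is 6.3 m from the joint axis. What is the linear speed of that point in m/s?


omega_motor = 1411 * 2*pi/60 = 147.7596 rad/s
omega_joint = omega_motor / 44 = 3.3582 rad/s
v = omega_joint * r = 3.3582 * 6.3
= 21.1565 m/s


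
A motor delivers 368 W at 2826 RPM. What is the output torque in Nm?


omega = 2826 * 2*pi/60 = 295.938 rad/s
tau = P / omega = 368 / 295.938
= 1.2435 Nm


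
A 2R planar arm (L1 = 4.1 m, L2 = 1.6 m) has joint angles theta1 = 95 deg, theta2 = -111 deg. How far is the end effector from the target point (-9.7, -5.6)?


End effector via forward kinematics:
x = L1*cos(t1) + L2*cos(t1+t2) = 1.1807
y = L1*sin(t1) + L2*sin(t1+t2) = 3.6434
Distance to target:
d = sqrt((-9.7 - 1.1807)^2 + (-5.6 - 3.6434)^2)
= sqrt(118.3892 + 85.44)
= 14.2769 m


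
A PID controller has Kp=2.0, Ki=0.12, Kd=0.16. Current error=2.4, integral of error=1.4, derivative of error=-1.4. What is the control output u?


u = Kp*e + Ki*int(e) + Kd*de/dt
= 2.0*2.4 + 0.12*1.4 + 0.16*(-1.4)
= 4.8 + 0.168 + -0.224
= 4.744


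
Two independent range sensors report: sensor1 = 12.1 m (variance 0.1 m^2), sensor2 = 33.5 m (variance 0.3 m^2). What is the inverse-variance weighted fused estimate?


w1 = (1/var1) / (1/var1 + 1/var2)
   = 10.0 / (10.0 + 3.3333) = 0.75
w2 = 1 - w1 = 0.25
fused = w1*s1 + w2*s2 = 9.075 + 8.375
= 17.45 m


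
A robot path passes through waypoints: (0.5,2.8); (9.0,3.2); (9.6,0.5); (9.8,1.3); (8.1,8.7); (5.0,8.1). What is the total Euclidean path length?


Segment lengths:
  seg1 = sqrt((8.5)^2 + (0.4)^2) = 8.5094
  seg2 = sqrt((0.6)^2 + (-2.7)^2) = 2.7659
  seg3 = sqrt((0.2)^2 + (0.8)^2) = 0.8246
  seg4 = sqrt((-1.7)^2 + (7.4)^2) = 7.5928
  seg5 = sqrt((-3.1)^2 + (-0.6)^2) = 3.1575
Total = 22.8502


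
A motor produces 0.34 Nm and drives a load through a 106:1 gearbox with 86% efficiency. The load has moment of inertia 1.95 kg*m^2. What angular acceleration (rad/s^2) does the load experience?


tau_out = tau_motor * N * eta
= 0.34 * 106 * 0.86 = 30.9944 Nm
alpha = tau_out / I = 30.9944 / 1.95
= 15.8946 rad/s^2


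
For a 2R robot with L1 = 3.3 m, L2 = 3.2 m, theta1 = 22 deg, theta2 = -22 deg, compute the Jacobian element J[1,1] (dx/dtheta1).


J[1,1] = -L1*sin(t1) - L2*sin(t1+t2)
= -3.3*sin(22) - 3.2*sin(0)
= -1.2362


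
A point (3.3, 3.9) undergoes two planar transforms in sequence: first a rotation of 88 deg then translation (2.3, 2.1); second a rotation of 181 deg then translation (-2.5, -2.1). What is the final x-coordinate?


After transform 1:
x1 = cos(88)*3.3 - sin(88)*3.9 + 2.3 = -1.4825
y1 = sin(88)*3.3 + cos(88)*3.9 + 2.1 = 5.5341
After transform 2:
x2 = cos(181)*-1.4825 - sin(181)*5.5341 + -2.5
= -0.9212


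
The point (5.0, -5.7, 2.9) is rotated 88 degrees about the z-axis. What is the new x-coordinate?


Rotation about z-axis: x' = x*cos(theta) - y*sin(theta)
= 5.0 * 0.0349 - -5.7 * 0.9994
= 5.871


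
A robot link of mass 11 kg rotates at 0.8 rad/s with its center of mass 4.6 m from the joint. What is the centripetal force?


F = m * omega^2 * r
= 11 * 0.8^2 * 4.6
= 11 * 0.64 * 4.6
= 32.384 N


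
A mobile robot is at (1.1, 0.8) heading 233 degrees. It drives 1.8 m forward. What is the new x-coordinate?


x_new = x0 + d*cos(theta)
= 1.1 + 1.8*cos(233)
= 1.1 + -1.0833
= 0.0167


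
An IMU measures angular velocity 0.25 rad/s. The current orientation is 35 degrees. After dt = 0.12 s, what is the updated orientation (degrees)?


delta_theta = w * dt = 0.25 * 0.12 = 0.03 rad
= 1.7189 deg
theta_new = 35 + 1.7189 = 36.7189 deg


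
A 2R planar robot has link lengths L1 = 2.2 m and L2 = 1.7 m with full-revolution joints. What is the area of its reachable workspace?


r_max = L1 + L2 = 3.9 m
r_min = |L1 - L2| = 0.5 m
Area = pi*(r_max^2 - r_min^2)
= pi*(15.21 - 0.25)
= pi * 14.96
= 46.9982 m^2


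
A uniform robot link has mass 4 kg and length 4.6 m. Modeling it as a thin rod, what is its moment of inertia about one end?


I = (1/3) * m * L^2
= (1/3) * 4 * 4.6^2
= 0.333333 * 4 * 21.16
= 28.2133 kg*m^2


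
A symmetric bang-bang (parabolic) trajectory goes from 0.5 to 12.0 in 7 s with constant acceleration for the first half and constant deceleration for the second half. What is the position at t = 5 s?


Symmetric rest-to-rest: each phase covers (pf-p0)/2 in time T/2. 0.5*a*(T/2)^2 = (pf-p0)/2 => a = 4*(pf-p0)/T^2
a = 4*(12.0-0.5)/7^2 = 0.9388
t = 5 is in the deceleration phase (t > T/2).
p = pf - 0.5*a*(T-t)^2 = 12.0 - 0.5*0.9388*2^2
= 10.1224


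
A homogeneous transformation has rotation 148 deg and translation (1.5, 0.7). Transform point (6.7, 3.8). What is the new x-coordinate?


x' = cos(theta)*px - sin(theta)*py + tx
= -0.848*6.7 - 0.5299*3.8 + 1.5
= -6.1956


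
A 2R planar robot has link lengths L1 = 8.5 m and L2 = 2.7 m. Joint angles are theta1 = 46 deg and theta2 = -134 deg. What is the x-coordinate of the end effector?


Convert angles to radians: theta1 = 0.8029, theta2 = -2.3387
x = L1*cos(theta1) + L2*cos(theta1+theta2)
x = 5.9046 + 0.0942
x = 5.9988


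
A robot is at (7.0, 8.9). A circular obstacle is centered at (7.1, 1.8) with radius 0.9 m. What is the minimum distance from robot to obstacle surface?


center_dist = sqrt((7.0-7.1)^2 + (8.9-1.8)^2)
= sqrt(0.01 + 50.41)
= 7.1007
min_dist = center_dist - radius = 7.1007 - 0.9 = 6.2007 m


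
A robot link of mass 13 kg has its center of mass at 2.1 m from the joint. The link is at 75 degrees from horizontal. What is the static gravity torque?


tau = m*g*L*cos(angle)
= 13 * 9.81 * 2.1 * cos(75 deg)
= 13 * 9.81 * 2.1 * 0.2588
= 69.3151 Nm


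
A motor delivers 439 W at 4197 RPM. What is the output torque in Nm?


omega = 4197 * 2*pi/60 = 439.5088 rad/s
tau = P / omega = 439 / 439.5088
= 0.9988 Nm


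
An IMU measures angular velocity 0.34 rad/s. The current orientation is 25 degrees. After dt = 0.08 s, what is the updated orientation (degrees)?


delta_theta = w * dt = 0.34 * 0.08 = 0.0272 rad
= 1.5584 deg
theta_new = 25 + 1.5584 = 26.5584 deg


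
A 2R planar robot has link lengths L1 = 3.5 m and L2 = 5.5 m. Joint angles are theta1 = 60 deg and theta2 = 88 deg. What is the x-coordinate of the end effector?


Convert angles to radians: theta1 = 1.0472, theta2 = 1.5359
x = L1*cos(theta1) + L2*cos(theta1+theta2)
x = 1.75 + -4.6643
x = -2.9143


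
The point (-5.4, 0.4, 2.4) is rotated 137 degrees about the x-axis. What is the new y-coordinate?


Rotation about x-axis: y' = y*cos(theta) - z*sin(theta)
= 0.4 * -0.7314 - 2.4 * 0.682
= -1.9293


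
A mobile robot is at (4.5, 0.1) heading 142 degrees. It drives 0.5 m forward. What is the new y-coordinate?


y_new = y0 + d*sin(theta)
= 0.1 + 0.5*sin(142)
= 0.1 + 0.3078
= 0.4078


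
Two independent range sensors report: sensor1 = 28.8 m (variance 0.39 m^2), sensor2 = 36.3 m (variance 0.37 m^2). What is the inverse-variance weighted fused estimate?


w1 = (1/var1) / (1/var1 + 1/var2)
   = 2.5641 / (2.5641 + 2.7027) = 0.4868
w2 = 1 - w1 = 0.5132
fused = w1*s1 + w2*s2 = 14.0211 + 18.6276
= 32.6487 m


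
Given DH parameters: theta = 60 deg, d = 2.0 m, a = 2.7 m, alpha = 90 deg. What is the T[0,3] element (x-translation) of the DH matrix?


T[0,3] = a * cos(theta)
= 2.7 * cos(60 deg)
= 2.7 * 0.5
= 1.35


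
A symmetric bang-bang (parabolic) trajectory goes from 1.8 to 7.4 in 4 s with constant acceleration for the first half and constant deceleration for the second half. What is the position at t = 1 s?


Symmetric rest-to-rest: each phase covers (pf-p0)/2 in time T/2. 0.5*a*(T/2)^2 = (pf-p0)/2 => a = 4*(pf-p0)/T^2
a = 4*(7.4-1.8)/4^2 = 1.4
t = 1 is in the acceleration phase (t <= T/2).
p = p0 + 0.5*a*t^2 = 1.8 + 0.5*1.4*1^2
= 2.5


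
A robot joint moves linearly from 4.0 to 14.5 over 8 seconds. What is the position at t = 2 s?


s = t/T = 2/8 = 0.25
p(t) = p0 + (pf-p0)*s
= 4.0 + (14.5 - 4.0) * 0.25
= 6.625


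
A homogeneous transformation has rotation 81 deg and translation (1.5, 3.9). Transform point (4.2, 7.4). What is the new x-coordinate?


x' = cos(theta)*px - sin(theta)*py + tx
= 0.1564*4.2 - 0.9877*7.4 + 1.5
= -5.1519


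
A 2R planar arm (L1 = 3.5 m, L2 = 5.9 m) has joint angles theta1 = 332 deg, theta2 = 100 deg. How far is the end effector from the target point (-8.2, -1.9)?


End effector via forward kinematics:
x = L1*cos(t1) + L2*cos(t1+t2) = 4.9135
y = L1*sin(t1) + L2*sin(t1+t2) = 3.9681
Distance to target:
d = sqrt((-8.2 - 4.9135)^2 + (-1.9 - 3.9681)^2)
= sqrt(171.9643 + 34.4344)
= 14.3666 m


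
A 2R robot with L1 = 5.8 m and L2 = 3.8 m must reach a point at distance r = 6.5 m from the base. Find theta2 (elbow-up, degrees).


cos(theta2) = (r^2 - L1^2 - L2^2) / (2*L1*L2)
cos(theta2) = (42.25 - 33.64 - 14.44) / 44.08
cos(theta2) = -0.13226
theta2 = 97.6002 degrees


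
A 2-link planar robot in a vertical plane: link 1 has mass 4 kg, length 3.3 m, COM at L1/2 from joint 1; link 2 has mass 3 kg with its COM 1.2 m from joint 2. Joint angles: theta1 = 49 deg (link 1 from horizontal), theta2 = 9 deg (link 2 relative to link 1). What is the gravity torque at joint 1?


Horizontal distance from joint 1 to link-1 COM:
  x_c1 = (L1/2)*cos(t1) = 1.65 * 0.6561 = 1.0825 m
Horizontal distance from joint 1 to link-2 COM:
  x_c2 = L1*cos(t1) + Lc2*cos(t1+t2)
       = 3.3*0.6561 + 1.2*0.5299 = 2.8009 m
tau1 = m1*g*x_c1 + m2*g*x_c2
     = 4*9.81*1.0825 + 3*9.81*2.8009
     = 42.4772 + 82.4304
     = 124.9076 Nm


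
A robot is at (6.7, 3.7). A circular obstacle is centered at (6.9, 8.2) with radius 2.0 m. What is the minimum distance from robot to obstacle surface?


center_dist = sqrt((6.7-6.9)^2 + (3.7-8.2)^2)
= sqrt(0.04 + 20.25)
= 4.5044
min_dist = center_dist - radius = 4.5044 - 2.0 = 2.5044 m


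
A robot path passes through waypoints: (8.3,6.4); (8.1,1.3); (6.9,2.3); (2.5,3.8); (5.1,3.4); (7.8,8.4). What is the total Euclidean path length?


Segment lengths:
  seg1 = sqrt((-0.2)^2 + (-5.1)^2) = 5.1039
  seg2 = sqrt((-1.2)^2 + (1.0)^2) = 1.562
  seg3 = sqrt((-4.4)^2 + (1.5)^2) = 4.6487
  seg4 = sqrt((2.6)^2 + (-0.4)^2) = 2.6306
  seg5 = sqrt((2.7)^2 + (5.0)^2) = 5.6824
Total = 19.6276


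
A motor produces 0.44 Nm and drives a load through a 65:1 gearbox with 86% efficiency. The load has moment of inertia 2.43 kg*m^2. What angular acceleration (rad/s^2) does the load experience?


tau_out = tau_motor * N * eta
= 0.44 * 65 * 0.86 = 24.596 Nm
alpha = tau_out / I = 24.596 / 2.43
= 10.1218 rad/s^2


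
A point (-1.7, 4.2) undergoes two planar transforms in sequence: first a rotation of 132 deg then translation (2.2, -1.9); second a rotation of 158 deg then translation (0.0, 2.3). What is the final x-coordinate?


After transform 1:
x1 = cos(132)*-1.7 - sin(132)*4.2 + 2.2 = 0.2163
y1 = sin(132)*-1.7 + cos(132)*4.2 + -1.9 = -5.9737
After transform 2:
x2 = cos(158)*0.2163 - sin(158)*-5.9737 + 0.0
= 2.0372


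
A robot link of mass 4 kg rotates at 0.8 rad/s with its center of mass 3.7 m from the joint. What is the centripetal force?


F = m * omega^2 * r
= 4 * 0.8^2 * 3.7
= 4 * 0.64 * 3.7
= 9.472 N


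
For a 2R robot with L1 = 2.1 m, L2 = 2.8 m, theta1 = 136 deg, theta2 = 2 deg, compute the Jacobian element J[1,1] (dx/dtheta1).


J[1,1] = -L1*sin(t1) - L2*sin(t1+t2)
= -2.1*sin(136) - 2.8*sin(138)
= -3.3323


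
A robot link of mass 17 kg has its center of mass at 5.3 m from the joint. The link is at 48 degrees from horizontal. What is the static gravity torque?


tau = m*g*L*cos(angle)
= 17 * 9.81 * 5.3 * cos(48 deg)
= 17 * 9.81 * 5.3 * 0.6691
= 591.4318 Nm


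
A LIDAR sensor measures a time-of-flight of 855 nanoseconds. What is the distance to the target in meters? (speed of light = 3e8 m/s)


tof = 855 ns = 8.55e-07 s
dist = c * tof / 2
= 3e8 * 8.55e-07 / 2
= 128.25 m


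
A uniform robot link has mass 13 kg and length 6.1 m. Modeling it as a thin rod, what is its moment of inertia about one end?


I = (1/3) * m * L^2
= (1/3) * 13 * 6.1^2
= 0.333333 * 13 * 37.21
= 161.2433 kg*m^2


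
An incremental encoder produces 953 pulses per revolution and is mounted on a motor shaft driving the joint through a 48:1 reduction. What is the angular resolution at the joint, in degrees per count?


counts per rev = 953
effective counts at joint = 953 * 48 = 45744
resolution = 360 / 45744
= 0.0079 deg/count


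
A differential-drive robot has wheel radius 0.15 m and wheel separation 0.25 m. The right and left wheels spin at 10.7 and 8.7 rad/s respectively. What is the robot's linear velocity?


vR = r*wR = 0.15*10.7 = 1.605 m/s
vL = r*wL = 0.15*8.7 = 1.305 m/s
v = (vR+vL)/2 = 1.455 m/s
omega = (vR-vL)/L = 1.2 rad/s
linear velocity = 1.455 m/s


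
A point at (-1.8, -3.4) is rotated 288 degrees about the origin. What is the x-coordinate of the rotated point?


x' = x*cos(theta) - y*sin(theta)
cos(288 deg) = 0.309, sin(288 deg) = -0.9511
x' = -1.8 * 0.309 - -3.4 * -0.9511
= -0.5562 - 3.2336
= -3.7898


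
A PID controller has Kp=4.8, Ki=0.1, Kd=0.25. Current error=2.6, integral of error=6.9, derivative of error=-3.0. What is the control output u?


u = Kp*e + Ki*int(e) + Kd*de/dt
= 4.8*2.6 + 0.1*6.9 + 0.25*(-3.0)
= 12.48 + 0.69 + -0.75
= 12.42


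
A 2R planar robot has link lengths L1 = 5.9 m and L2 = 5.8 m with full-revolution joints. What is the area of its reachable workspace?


r_max = L1 + L2 = 11.7 m
r_min = |L1 - L2| = 0.1 m
Area = pi*(r_max^2 - r_min^2)
= pi*(136.89 - 0.01)
= pi * 136.88
= 430.0212 m^2


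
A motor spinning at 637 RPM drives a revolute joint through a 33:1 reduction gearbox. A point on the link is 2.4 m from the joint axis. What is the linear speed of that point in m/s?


omega_motor = 637 * 2*pi/60 = 66.7065 rad/s
omega_joint = omega_motor / 33 = 2.0214 rad/s
v = omega_joint * r = 2.0214 * 2.4
= 4.8514 m/s


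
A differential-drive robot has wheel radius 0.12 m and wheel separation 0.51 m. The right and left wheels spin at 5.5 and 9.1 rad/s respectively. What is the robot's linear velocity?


vR = r*wR = 0.12*5.5 = 0.66 m/s
vL = r*wL = 0.12*9.1 = 1.092 m/s
v = (vR+vL)/2 = 0.876 m/s
omega = (vR-vL)/L = -0.8471 rad/s
linear velocity = 0.876 m/s


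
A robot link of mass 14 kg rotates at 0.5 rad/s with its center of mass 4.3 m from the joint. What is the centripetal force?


F = m * omega^2 * r
= 14 * 0.5^2 * 4.3
= 14 * 0.25 * 4.3
= 15.05 N


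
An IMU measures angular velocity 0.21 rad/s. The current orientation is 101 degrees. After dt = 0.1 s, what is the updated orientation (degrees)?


delta_theta = w * dt = 0.21 * 0.1 = 0.021 rad
= 1.2032 deg
theta_new = 101 + 1.2032 = 102.2032 deg


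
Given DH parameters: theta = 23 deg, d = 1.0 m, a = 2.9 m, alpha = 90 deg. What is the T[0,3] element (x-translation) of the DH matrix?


T[0,3] = a * cos(theta)
= 2.9 * cos(23 deg)
= 2.9 * 0.9205
= 2.6695


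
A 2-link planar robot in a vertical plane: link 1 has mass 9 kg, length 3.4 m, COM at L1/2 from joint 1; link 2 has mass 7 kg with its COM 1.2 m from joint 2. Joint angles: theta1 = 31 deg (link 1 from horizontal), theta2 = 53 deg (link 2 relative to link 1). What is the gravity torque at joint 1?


Horizontal distance from joint 1 to link-1 COM:
  x_c1 = (L1/2)*cos(t1) = 1.7 * 0.8572 = 1.4572 m
Horizontal distance from joint 1 to link-2 COM:
  x_c2 = L1*cos(t1) + Lc2*cos(t1+t2)
       = 3.4*0.8572 + 1.2*0.1045 = 3.0398 m
tau1 = m1*g*x_c1 + m2*g*x_c2
     = 9*9.81*1.4572 + 7*9.81*3.0398
     = 128.6548 + 208.7433
     = 337.3981 Nm


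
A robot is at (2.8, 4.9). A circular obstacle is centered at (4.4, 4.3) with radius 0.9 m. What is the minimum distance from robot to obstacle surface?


center_dist = sqrt((2.8-4.4)^2 + (4.9-4.3)^2)
= sqrt(2.56 + 0.36)
= 1.7088
min_dist = center_dist - radius = 1.7088 - 0.9 = 0.8088 m


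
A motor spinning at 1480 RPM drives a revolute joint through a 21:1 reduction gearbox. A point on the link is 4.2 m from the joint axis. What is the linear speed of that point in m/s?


omega_motor = 1480 * 2*pi/60 = 154.9852 rad/s
omega_joint = omega_motor / 21 = 7.3802 rad/s
v = omega_joint * r = 7.3802 * 4.2
= 30.997 m/s


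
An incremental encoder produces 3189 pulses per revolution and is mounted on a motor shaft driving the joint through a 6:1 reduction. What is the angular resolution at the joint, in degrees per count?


counts per rev = 3189
effective counts at joint = 3189 * 6 = 19134
resolution = 360 / 19134
= 0.0188 deg/count


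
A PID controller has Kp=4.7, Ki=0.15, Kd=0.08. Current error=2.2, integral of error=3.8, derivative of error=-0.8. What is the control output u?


u = Kp*e + Ki*int(e) + Kd*de/dt
= 4.7*2.2 + 0.15*3.8 + 0.08*(-0.8)
= 10.34 + 0.57 + -0.064
= 10.846


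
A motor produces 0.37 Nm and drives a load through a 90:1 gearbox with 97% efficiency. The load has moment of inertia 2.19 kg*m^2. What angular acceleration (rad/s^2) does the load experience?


tau_out = tau_motor * N * eta
= 0.37 * 90 * 0.97 = 32.301 Nm
alpha = tau_out / I = 32.301 / 2.19
= 14.7493 rad/s^2


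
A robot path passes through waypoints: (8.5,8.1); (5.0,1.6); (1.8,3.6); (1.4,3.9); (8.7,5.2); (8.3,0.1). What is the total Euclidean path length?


Segment lengths:
  seg1 = sqrt((-3.5)^2 + (-6.5)^2) = 7.3824
  seg2 = sqrt((-3.2)^2 + (2.0)^2) = 3.7736
  seg3 = sqrt((-0.4)^2 + (0.3)^2) = 0.5
  seg4 = sqrt((7.3)^2 + (1.3)^2) = 7.4148
  seg5 = sqrt((-0.4)^2 + (-5.1)^2) = 5.1157
Total = 24.1865


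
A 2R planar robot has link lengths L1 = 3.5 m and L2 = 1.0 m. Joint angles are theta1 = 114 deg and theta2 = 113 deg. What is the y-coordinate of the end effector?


Convert angles to radians: theta1 = 1.9897, theta2 = 1.9722
y = L1*sin(theta1) + L2*sin(theta1+theta2)
y = 3.1974 + -0.7314
y = 2.4661


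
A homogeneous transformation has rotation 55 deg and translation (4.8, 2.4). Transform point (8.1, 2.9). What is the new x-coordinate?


x' = cos(theta)*px - sin(theta)*py + tx
= 0.5736*8.1 - 0.8192*2.9 + 4.8
= 7.0704


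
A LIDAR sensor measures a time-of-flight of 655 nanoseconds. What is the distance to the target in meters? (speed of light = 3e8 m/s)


tof = 655 ns = 6.55e-07 s
dist = c * tof / 2
= 3e8 * 6.55e-07 / 2
= 98.25 m


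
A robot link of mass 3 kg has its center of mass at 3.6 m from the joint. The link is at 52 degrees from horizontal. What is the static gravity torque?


tau = m*g*L*cos(angle)
= 3 * 9.81 * 3.6 * cos(52 deg)
= 3 * 9.81 * 3.6 * 0.6157
= 65.2281 Nm


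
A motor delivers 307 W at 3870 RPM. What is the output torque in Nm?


omega = 3870 * 2*pi/60 = 405.2655 rad/s
tau = P / omega = 307 / 405.2655
= 0.7575 Nm


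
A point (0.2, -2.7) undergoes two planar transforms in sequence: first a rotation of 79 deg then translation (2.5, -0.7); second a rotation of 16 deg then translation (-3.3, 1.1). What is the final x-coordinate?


After transform 1:
x1 = cos(79)*0.2 - sin(79)*-2.7 + 2.5 = 5.1886
y1 = sin(79)*0.2 + cos(79)*-2.7 + -0.7 = -1.0189
After transform 2:
x2 = cos(16)*5.1886 - sin(16)*-1.0189 + -3.3
= 1.9684


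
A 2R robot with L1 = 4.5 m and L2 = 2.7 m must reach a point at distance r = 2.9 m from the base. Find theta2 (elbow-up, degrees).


cos(theta2) = (r^2 - L1^2 - L2^2) / (2*L1*L2)
cos(theta2) = (8.41 - 20.25 - 7.29) / 24.3
cos(theta2) = -0.787243
theta2 = 141.9286 degrees


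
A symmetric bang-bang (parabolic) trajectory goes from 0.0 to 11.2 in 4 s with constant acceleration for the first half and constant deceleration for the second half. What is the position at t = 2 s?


Symmetric rest-to-rest: each phase covers (pf-p0)/2 in time T/2. 0.5*a*(T/2)^2 = (pf-p0)/2 => a = 4*(pf-p0)/T^2
a = 4*(11.2-0.0)/4^2 = 2.8
t = 2 is in the acceleration phase (t <= T/2).
p = p0 + 0.5*a*t^2 = 0.0 + 0.5*2.8*2^2
= 5.6


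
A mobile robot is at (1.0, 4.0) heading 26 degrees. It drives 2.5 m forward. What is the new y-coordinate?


y_new = y0 + d*sin(theta)
= 4.0 + 2.5*sin(26)
= 4.0 + 1.0959
= 5.0959


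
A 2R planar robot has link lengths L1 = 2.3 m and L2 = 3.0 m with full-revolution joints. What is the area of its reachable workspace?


r_max = L1 + L2 = 5.3 m
r_min = |L1 - L2| = 0.7 m
Area = pi*(r_max^2 - r_min^2)
= pi*(28.09 - 0.49)
= pi * 27.6
= 86.708 m^2


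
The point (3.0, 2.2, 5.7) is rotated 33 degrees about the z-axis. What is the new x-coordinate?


Rotation about z-axis: x' = x*cos(theta) - y*sin(theta)
= 3.0 * 0.8387 - 2.2 * 0.5446
= 1.3178


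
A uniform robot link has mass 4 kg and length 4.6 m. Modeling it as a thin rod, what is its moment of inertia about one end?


I = (1/3) * m * L^2
= (1/3) * 4 * 4.6^2
= 0.333333 * 4 * 21.16
= 28.2133 kg*m^2


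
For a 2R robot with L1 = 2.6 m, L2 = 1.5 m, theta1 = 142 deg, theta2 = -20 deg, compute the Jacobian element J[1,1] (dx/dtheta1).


J[1,1] = -L1*sin(t1) - L2*sin(t1+t2)
= -2.6*sin(142) - 1.5*sin(122)
= -2.8728


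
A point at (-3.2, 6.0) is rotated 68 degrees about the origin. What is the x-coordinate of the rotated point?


x' = x*cos(theta) - y*sin(theta)
cos(68 deg) = 0.3746, sin(68 deg) = 0.9272
x' = -3.2 * 0.3746 - 6.0 * 0.9272
= -1.1987 - 5.5631
= -6.7618


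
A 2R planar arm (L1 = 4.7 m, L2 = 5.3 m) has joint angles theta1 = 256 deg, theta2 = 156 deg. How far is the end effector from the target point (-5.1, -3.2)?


End effector via forward kinematics:
x = L1*cos(t1) + L2*cos(t1+t2) = 2.126
y = L1*sin(t1) + L2*sin(t1+t2) = -0.3839
Distance to target:
d = sqrt((-5.1 - 2.126)^2 + (-3.2 - -0.3839)^2)
= sqrt(52.2147 + 7.9302)
= 7.7553 m


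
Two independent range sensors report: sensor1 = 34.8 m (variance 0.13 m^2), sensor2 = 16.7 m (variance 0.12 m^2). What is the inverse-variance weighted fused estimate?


w1 = (1/var1) / (1/var1 + 1/var2)
   = 7.6923 / (7.6923 + 8.3333) = 0.48
w2 = 1 - w1 = 0.52
fused = w1*s1 + w2*s2 = 16.704 + 8.684
= 25.388 m


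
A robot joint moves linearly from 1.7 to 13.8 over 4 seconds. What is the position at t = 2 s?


s = t/T = 2/4 = 0.5
p(t) = p0 + (pf-p0)*s
= 1.7 + (13.8 - 1.7) * 0.5
= 7.75


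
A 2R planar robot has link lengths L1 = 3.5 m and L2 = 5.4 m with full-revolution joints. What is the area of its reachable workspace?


r_max = L1 + L2 = 8.9 m
r_min = |L1 - L2| = 1.9 m
Area = pi*(r_max^2 - r_min^2)
= pi*(79.21 - 3.61)
= pi * 75.6
= 237.5044 m^2


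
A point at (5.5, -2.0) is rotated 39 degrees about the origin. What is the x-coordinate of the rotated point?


x' = x*cos(theta) - y*sin(theta)
cos(39 deg) = 0.7771, sin(39 deg) = 0.6293
x' = 5.5 * 0.7771 - -2.0 * 0.6293
= 4.2743 - -1.2586
= 5.5329


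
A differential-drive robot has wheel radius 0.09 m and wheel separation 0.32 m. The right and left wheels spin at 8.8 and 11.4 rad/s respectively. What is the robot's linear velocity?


vR = r*wR = 0.09*8.8 = 0.792 m/s
vL = r*wL = 0.09*11.4 = 1.026 m/s
v = (vR+vL)/2 = 0.909 m/s
omega = (vR-vL)/L = -0.7312 rad/s
linear velocity = 0.909 m/s


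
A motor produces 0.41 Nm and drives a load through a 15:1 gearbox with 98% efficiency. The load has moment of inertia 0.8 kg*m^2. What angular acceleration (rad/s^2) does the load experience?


tau_out = tau_motor * N * eta
= 0.41 * 15 * 0.98 = 6.027 Nm
alpha = tau_out / I = 6.027 / 0.8
= 7.5337 rad/s^2


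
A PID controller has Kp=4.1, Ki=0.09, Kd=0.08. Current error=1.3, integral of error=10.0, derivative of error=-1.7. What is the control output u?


u = Kp*e + Ki*int(e) + Kd*de/dt
= 4.1*1.3 + 0.09*10.0 + 0.08*(-1.7)
= 5.33 + 0.9 + -0.136
= 6.094


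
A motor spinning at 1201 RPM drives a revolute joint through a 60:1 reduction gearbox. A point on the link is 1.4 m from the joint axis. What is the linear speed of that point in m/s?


omega_motor = 1201 * 2*pi/60 = 125.7684 rad/s
omega_joint = omega_motor / 60 = 2.0961 rad/s
v = omega_joint * r = 2.0961 * 1.4
= 2.9346 m/s


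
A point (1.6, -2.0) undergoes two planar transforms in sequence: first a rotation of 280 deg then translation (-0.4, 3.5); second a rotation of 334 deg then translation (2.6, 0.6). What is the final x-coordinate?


After transform 1:
x1 = cos(280)*1.6 - sin(280)*-2.0 + -0.4 = -2.0918
y1 = sin(280)*1.6 + cos(280)*-2.0 + 3.5 = 1.577
After transform 2:
x2 = cos(334)*-2.0918 - sin(334)*1.577 + 2.6
= 1.4112


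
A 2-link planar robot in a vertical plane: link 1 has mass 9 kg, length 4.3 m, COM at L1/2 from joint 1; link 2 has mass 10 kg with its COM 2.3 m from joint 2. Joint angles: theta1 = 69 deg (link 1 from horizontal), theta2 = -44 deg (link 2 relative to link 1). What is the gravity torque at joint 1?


Horizontal distance from joint 1 to link-1 COM:
  x_c1 = (L1/2)*cos(t1) = 2.15 * 0.3584 = 0.7705 m
Horizontal distance from joint 1 to link-2 COM:
  x_c2 = L1*cos(t1) + Lc2*cos(t1+t2)
       = 4.3*0.3584 + 2.3*0.9063 = 3.6255 m
tau1 = m1*g*x_c1 + m2*g*x_c2
     = 9*9.81*0.7705 + 10*9.81*3.6255
     = 68.0267 + 355.6606
     = 423.6872 Nm


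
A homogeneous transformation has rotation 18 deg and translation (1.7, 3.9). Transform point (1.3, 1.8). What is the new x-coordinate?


x' = cos(theta)*px - sin(theta)*py + tx
= 0.9511*1.3 - 0.309*1.8 + 1.7
= 2.3801


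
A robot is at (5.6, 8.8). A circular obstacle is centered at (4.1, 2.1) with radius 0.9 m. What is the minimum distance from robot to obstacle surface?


center_dist = sqrt((5.6-4.1)^2 + (8.8-2.1)^2)
= sqrt(2.25 + 44.89)
= 6.8659
min_dist = center_dist - radius = 6.8659 - 0.9 = 5.9659 m


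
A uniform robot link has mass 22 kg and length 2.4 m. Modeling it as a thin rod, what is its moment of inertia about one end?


I = (1/3) * m * L^2
= (1/3) * 22 * 2.4^2
= 0.333333 * 22 * 5.76
= 42.24 kg*m^2


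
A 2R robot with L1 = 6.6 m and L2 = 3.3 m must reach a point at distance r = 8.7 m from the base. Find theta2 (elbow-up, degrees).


cos(theta2) = (r^2 - L1^2 - L2^2) / (2*L1*L2)
cos(theta2) = (75.69 - 43.56 - 10.89) / 43.56
cos(theta2) = 0.487603
theta2 = 60.8168 degrees


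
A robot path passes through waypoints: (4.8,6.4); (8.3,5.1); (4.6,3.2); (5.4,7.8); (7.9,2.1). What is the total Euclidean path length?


Segment lengths:
  seg1 = sqrt((3.5)^2 + (-1.3)^2) = 3.7336
  seg2 = sqrt((-3.7)^2 + (-1.9)^2) = 4.1593
  seg3 = sqrt((0.8)^2 + (4.6)^2) = 4.669
  seg4 = sqrt((2.5)^2 + (-5.7)^2) = 6.2241
Total = 18.7862


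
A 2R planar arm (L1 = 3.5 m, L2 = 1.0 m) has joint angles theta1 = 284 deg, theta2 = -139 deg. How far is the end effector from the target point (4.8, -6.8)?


End effector via forward kinematics:
x = L1*cos(t1) + L2*cos(t1+t2) = 0.0276
y = L1*sin(t1) + L2*sin(t1+t2) = -2.8225
Distance to target:
d = sqrt((4.8 - 0.0276)^2 + (-6.8 - -2.8225)^2)
= sqrt(22.776 + 15.8208)
= 6.2126 m


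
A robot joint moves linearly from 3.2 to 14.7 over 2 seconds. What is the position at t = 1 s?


s = t/T = 1/2 = 0.5
p(t) = p0 + (pf-p0)*s
= 3.2 + (14.7 - 3.2) * 0.5
= 8.95
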